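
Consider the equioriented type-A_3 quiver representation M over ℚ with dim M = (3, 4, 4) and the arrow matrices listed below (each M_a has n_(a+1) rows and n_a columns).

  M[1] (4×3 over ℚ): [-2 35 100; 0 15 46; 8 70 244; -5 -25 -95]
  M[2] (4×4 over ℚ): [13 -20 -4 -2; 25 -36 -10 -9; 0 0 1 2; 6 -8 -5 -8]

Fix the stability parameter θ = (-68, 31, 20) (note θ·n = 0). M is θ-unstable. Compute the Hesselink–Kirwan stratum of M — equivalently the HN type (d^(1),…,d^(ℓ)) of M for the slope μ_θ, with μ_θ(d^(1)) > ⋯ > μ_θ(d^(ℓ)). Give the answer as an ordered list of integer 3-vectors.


Barcode: M ≅ I[1,1], I[1,3]^2, I[2,3]^2. HN layers by μ_θ (2 steps, strictly decreasing):
  μ^(1)=51/2; μ^(2)=-68

((0, 4, 4); (3, 0, 0))


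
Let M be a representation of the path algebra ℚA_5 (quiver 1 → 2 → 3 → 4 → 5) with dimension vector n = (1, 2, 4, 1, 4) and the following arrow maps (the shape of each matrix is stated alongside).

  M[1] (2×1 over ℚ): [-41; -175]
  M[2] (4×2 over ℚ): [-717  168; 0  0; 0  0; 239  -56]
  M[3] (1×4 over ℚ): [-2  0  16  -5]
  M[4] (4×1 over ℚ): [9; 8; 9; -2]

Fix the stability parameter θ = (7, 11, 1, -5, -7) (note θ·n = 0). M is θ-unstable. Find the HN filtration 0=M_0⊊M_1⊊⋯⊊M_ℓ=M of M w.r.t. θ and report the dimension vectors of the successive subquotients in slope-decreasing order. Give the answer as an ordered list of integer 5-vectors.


Via rank(M_{q-1}∘⋯∘M_p): M ≅ I[1,5], I[2,2], I[3,3]^3, I[5,5]^3.
μ_θ-semistable layers: μ^(1)=11; μ^(2)=7/5; μ^(3)=1; μ^(4)=-7

((0, 1, 0, 0, 0); (1, 1, 1, 1, 1); (0, 0, 3, 0, 0); (0, 0, 0, 0, 3))


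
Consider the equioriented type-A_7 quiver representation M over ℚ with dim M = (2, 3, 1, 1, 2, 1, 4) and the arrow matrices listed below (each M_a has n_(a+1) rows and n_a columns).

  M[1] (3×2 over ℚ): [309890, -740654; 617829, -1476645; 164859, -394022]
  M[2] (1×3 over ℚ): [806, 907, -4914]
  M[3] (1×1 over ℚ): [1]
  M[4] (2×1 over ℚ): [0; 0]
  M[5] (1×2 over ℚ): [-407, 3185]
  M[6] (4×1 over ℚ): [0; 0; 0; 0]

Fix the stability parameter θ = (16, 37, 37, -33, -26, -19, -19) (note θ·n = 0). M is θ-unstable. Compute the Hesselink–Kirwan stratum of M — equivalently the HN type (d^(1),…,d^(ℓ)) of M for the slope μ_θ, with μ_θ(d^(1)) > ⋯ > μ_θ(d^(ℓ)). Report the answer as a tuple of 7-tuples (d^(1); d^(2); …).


Interval decomposition of M: I[1,2], I[1,4], I[2,2], I[5,5], I[5,6], I[7,7]^4.
HN type (ℓ=5): μ^(1)=37; μ^(2)=16; μ^(3)=57/4; μ^(4)=-19; μ^(5)=-26

((0, 2, 0, 0, 0, 0, 0); (1, 0, 0, 0, 0, 0, 0); (1, 1, 1, 1, 0, 0, 0); (0, 0, 0, 0, 0, 1, 4); (0, 0, 0, 0, 2, 0, 0))


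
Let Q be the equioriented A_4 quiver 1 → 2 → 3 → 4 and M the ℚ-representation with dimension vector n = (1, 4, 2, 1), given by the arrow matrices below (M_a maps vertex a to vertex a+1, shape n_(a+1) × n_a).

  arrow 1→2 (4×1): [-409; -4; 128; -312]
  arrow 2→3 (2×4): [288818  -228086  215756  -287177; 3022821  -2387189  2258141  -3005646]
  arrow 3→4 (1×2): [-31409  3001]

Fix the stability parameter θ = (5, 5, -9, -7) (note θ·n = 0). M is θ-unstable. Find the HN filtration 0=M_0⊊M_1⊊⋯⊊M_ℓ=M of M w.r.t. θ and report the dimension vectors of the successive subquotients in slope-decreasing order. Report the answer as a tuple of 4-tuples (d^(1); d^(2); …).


Interval decomposition of M: I[1,4], I[2,2]^2, I[2,3].
HN type (ℓ=3): μ^(1)=5; μ^(2)=-3/2; μ^(3)=-2

((0, 2, 0, 0); (1, 1, 1, 1); (0, 1, 1, 0))


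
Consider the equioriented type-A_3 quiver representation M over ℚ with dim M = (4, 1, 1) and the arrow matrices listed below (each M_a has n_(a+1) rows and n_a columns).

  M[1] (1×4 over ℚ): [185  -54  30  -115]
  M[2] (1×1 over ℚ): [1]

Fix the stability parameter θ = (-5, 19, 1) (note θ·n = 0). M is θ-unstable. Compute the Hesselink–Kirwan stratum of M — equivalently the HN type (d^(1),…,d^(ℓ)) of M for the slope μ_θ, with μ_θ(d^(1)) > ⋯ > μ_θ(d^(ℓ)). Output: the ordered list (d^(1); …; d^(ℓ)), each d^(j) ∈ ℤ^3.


Interval decomposition of M: I[1,1]^3, I[1,3].
HN type (ℓ=2): μ^(1)=10; μ^(2)=-5

((0, 1, 1); (4, 0, 0))


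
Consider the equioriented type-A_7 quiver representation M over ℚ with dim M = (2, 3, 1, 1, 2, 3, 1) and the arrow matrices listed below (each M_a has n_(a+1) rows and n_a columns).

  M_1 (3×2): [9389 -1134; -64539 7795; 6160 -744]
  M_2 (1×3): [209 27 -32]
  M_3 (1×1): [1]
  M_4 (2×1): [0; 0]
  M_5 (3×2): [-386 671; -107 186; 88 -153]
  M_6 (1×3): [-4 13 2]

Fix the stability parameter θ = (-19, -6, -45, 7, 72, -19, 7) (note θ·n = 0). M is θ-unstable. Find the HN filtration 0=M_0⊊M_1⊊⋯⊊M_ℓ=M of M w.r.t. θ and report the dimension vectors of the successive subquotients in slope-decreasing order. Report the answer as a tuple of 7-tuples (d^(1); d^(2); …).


Barcode: M ≅ I[1,2], I[1,4], I[2,2], I[5,6], I[5,7], I[6,6]. HN layers by μ_θ (6 steps, strictly decreasing):
  μ^(1)=53/2; μ^(2)=20; μ^(3)=7; μ^(4)=-6; μ^(5)=-19; μ^(6)=-70/3

((0, 0, 0, 0, 1, 1, 0); (0, 0, 0, 0, 1, 1, 1); (0, 0, 0, 1, 0, 0, 0); (0, 2, 0, 0, 0, 0, 0); (1, 0, 0, 0, 0, 1, 0); (1, 1, 1, 0, 0, 0, 0))


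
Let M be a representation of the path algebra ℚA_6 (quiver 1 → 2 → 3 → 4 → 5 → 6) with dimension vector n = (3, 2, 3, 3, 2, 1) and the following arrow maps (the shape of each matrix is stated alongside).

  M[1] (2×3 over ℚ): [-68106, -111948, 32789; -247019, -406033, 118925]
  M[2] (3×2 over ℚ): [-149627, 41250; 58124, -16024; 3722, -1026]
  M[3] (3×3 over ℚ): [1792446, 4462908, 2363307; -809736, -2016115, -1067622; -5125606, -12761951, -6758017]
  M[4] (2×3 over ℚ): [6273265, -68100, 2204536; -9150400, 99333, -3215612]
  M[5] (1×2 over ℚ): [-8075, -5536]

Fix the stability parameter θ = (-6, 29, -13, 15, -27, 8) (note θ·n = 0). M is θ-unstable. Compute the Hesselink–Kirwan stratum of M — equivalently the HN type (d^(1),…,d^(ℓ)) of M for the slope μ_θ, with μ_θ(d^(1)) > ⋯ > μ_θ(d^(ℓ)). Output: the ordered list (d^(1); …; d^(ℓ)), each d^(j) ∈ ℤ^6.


Barcode: M ≅ I[1,1], I[1,3], I[1,6], I[3,5], I[4,4]. HN layers by μ_θ (5 steps, strictly decreasing):
  μ^(1)=15; μ^(2)=8; μ^(3)=1; μ^(4)=-6; μ^(5)=-13

((0, 0, 0, 1, 0, 0); (0, 1, 1, 0, 0, 1); (0, 1, 1, 1, 1, 0); (3, 0, 0, 1, 1, 0); (0, 0, 1, 0, 0, 0))


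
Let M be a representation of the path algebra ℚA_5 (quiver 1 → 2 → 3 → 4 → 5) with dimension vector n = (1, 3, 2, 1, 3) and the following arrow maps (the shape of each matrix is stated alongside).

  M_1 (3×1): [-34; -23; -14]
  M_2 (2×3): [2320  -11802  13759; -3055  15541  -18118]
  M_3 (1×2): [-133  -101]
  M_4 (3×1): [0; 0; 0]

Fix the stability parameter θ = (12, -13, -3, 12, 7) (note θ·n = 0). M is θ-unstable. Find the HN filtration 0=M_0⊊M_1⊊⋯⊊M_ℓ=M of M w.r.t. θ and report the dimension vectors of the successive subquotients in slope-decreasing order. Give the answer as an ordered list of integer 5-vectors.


Barcode: M ≅ I[1,4], I[2,2], I[2,3], I[5,5]^3. HN layers by μ_θ (5 steps, strictly decreasing):
  μ^(1)=12; μ^(2)=7; μ^(3)=-4/3; μ^(4)=-3; μ^(5)=-13

((0, 0, 0, 1, 0); (0, 0, 0, 0, 3); (1, 1, 1, 0, 0); (0, 0, 1, 0, 0); (0, 2, 0, 0, 0))


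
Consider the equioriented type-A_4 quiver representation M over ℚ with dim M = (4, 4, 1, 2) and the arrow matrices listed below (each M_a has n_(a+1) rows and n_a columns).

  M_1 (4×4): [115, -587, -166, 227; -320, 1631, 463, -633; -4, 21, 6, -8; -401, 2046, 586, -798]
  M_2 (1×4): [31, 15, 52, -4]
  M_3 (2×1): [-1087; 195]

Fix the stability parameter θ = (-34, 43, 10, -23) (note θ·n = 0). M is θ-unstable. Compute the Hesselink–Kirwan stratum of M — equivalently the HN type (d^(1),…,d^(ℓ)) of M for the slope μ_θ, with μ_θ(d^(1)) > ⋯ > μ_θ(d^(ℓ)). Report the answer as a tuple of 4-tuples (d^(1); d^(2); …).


Barcode: M ≅ I[1,2]^3, I[1,4], I[4,4]. HN layers by μ_θ (4 steps, strictly decreasing):
  μ^(1)=43; μ^(2)=10; μ^(3)=-23; μ^(4)=-34

((0, 3, 0, 0); (0, 1, 1, 1); (0, 0, 0, 1); (4, 0, 0, 0))


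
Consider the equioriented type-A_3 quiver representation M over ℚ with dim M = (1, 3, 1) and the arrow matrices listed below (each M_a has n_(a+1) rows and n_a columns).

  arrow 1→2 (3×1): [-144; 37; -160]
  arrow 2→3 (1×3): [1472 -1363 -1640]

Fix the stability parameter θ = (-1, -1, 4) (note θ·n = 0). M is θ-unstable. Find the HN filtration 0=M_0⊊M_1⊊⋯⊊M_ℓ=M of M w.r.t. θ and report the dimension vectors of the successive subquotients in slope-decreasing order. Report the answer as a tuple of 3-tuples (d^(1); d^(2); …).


Interval decomposition of M: I[1,3], I[2,2]^2.
HN type (ℓ=2): μ^(1)=4; μ^(2)=-1

((0, 0, 1); (1, 3, 0))


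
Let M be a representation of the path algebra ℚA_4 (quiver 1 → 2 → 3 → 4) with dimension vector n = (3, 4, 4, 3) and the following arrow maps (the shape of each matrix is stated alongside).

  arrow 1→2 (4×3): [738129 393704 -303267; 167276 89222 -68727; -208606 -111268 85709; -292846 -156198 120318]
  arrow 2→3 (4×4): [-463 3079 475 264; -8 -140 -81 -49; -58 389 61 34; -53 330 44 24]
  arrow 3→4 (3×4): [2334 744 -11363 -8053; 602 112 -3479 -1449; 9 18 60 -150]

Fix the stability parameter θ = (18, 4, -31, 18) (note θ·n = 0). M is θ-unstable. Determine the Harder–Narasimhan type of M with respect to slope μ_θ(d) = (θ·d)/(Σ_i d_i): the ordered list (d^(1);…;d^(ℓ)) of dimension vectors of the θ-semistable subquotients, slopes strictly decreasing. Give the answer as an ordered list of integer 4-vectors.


Barcode: M ≅ I[1,3], I[1,4]^2, I[2,3], I[4,4]. HN layers by μ_θ (3 steps, strictly decreasing):
  μ^(1)=18; μ^(2)=-3; μ^(3)=-27/2

((0, 0, 0, 3); (3, 3, 3, 0); (0, 1, 1, 0))


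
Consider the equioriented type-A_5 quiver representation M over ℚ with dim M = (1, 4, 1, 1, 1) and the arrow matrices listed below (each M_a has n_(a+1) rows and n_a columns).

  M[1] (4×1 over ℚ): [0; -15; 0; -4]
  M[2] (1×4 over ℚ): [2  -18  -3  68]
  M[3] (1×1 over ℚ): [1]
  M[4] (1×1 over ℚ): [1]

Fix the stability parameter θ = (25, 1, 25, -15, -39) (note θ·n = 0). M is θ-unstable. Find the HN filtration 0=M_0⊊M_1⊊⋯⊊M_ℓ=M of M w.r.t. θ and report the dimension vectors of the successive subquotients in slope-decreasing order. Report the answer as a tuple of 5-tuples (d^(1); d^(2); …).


Interval decomposition of M: I[1,5], I[2,2]^3.
HN type (ℓ=2): μ^(1)=1; μ^(2)=-3/5

((0, 3, 0, 0, 0); (1, 1, 1, 1, 1))


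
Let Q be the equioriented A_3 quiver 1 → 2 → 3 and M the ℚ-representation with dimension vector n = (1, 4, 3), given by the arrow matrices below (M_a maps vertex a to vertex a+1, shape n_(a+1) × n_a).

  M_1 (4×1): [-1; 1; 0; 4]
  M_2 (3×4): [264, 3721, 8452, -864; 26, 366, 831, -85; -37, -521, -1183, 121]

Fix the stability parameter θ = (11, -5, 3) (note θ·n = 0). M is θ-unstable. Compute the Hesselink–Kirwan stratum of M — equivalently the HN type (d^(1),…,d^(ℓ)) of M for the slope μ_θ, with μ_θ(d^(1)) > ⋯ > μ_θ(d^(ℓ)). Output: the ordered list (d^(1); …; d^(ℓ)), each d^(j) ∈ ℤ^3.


Interval decomposition of M: I[1,3], I[2,2], I[2,3]^2.
HN type (ℓ=2): μ^(1)=3; μ^(2)=-5

((1, 1, 3); (0, 3, 0))


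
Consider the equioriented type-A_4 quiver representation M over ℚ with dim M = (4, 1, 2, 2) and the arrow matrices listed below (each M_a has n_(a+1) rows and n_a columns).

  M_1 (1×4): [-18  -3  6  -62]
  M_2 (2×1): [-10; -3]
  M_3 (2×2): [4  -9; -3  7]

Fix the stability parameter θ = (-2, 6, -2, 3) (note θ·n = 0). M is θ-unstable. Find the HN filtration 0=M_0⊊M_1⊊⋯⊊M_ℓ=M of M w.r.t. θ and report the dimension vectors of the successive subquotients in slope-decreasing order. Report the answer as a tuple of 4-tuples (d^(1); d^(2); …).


Via rank(M_{q-1}∘⋯∘M_p): M ≅ I[1,1]^3, I[1,4], I[3,4].
μ_θ-semistable layers: μ^(1)=3; μ^(2)=2; μ^(3)=-2

((0, 0, 0, 2); (0, 1, 1, 0); (4, 0, 1, 0))


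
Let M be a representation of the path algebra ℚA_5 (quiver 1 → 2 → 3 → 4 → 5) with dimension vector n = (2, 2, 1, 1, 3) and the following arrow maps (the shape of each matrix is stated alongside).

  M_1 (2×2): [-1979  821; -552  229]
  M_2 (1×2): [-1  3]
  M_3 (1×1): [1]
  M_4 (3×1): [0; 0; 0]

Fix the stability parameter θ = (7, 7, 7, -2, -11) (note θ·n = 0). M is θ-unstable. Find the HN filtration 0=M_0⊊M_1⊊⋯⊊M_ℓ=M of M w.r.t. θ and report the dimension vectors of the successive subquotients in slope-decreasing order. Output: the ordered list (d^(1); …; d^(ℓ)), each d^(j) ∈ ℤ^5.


Via rank(M_{q-1}∘⋯∘M_p): M ≅ I[1,2], I[1,4], I[5,5]^3.
μ_θ-semistable layers: μ^(1)=7; μ^(2)=19/4; μ^(3)=-11

((1, 1, 0, 0, 0); (1, 1, 1, 1, 0); (0, 0, 0, 0, 3))


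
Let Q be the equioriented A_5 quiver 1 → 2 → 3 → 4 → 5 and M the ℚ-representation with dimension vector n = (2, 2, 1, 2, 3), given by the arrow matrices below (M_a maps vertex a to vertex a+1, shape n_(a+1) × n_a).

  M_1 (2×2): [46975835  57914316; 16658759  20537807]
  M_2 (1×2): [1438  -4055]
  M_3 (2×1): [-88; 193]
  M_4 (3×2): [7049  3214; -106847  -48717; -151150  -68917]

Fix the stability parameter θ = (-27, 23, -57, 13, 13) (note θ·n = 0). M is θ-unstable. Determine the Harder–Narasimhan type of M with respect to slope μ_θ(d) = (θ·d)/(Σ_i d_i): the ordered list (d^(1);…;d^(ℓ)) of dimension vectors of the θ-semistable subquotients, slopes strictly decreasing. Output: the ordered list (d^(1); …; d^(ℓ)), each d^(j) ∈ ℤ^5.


Barcode: M ≅ I[1,2], I[1,5], I[4,5], I[5,5]. HN layers by μ_θ (4 steps, strictly decreasing):
  μ^(1)=23; μ^(2)=13; μ^(3)=-17; μ^(4)=-27

((0, 1, 0, 0, 0); (0, 0, 0, 2, 3); (0, 1, 1, 0, 0); (2, 0, 0, 0, 0))


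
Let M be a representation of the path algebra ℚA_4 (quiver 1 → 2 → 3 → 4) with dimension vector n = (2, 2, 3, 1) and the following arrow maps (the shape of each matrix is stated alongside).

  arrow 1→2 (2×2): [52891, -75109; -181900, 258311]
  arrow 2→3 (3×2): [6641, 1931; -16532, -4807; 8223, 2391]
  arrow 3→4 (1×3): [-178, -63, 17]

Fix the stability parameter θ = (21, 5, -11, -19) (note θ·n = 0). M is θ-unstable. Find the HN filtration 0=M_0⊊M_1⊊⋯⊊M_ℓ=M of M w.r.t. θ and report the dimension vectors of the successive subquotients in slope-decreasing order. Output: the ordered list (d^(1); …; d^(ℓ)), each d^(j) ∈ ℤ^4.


Via rank(M_{q-1}∘⋯∘M_p): M ≅ I[1,3], I[1,4], I[3,3].
μ_θ-semistable layers: μ^(1)=5; μ^(2)=-1; μ^(3)=-11

((1, 1, 1, 0); (1, 1, 1, 1); (0, 0, 1, 0))


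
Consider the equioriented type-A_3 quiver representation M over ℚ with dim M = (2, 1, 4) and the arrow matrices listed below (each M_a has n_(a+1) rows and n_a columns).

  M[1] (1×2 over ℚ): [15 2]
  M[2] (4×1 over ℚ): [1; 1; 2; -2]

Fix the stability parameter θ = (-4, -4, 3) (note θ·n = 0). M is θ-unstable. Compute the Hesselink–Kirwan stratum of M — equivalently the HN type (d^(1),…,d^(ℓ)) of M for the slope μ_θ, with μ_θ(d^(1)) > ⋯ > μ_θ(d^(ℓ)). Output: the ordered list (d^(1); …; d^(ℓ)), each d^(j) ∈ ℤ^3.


Via rank(M_{q-1}∘⋯∘M_p): M ≅ I[1,1], I[1,3], I[3,3]^3.
μ_θ-semistable layers: μ^(1)=3; μ^(2)=-4

((0, 0, 4); (2, 1, 0))


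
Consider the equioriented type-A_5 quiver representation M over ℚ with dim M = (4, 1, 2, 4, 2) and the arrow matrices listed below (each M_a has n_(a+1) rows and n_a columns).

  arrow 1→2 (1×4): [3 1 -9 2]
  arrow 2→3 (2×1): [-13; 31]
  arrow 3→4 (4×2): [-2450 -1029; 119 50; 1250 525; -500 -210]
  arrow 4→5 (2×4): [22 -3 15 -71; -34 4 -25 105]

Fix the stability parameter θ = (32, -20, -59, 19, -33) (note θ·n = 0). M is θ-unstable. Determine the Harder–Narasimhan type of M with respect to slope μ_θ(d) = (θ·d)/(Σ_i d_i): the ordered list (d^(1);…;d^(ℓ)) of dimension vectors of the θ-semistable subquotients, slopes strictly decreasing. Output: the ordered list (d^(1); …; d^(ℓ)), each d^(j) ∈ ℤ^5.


Interval decomposition of M: I[1,1]^3, I[1,5], I[3,5], I[4,4]^2.
HN type (ℓ=5): μ^(1)=32; μ^(2)=19; μ^(3)=-7; μ^(4)=-47/3; μ^(5)=-59

((3, 0, 0, 0, 0); (0, 0, 0, 2, 0); (0, 0, 0, 2, 2); (1, 1, 1, 0, 0); (0, 0, 1, 0, 0))


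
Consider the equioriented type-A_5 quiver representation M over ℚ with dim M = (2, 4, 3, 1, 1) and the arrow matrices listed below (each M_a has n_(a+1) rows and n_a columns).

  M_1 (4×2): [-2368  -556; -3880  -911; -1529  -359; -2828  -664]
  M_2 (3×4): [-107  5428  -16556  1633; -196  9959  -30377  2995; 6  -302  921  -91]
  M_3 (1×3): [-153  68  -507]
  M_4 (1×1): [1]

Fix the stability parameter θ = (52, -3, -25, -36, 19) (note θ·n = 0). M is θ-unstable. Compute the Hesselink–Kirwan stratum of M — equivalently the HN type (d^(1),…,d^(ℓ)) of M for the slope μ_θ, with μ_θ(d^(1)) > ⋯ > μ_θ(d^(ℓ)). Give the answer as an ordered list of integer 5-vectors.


Interval decomposition of M: I[1,3], I[1,5], I[2,2], I[2,3].
HN type (ℓ=4): μ^(1)=19; μ^(2)=8; μ^(3)=-3; μ^(4)=-14

((0, 0, 0, 0, 1); (1, 1, 1, 0, 0); (1, 2, 1, 1, 0); (0, 1, 1, 0, 0))


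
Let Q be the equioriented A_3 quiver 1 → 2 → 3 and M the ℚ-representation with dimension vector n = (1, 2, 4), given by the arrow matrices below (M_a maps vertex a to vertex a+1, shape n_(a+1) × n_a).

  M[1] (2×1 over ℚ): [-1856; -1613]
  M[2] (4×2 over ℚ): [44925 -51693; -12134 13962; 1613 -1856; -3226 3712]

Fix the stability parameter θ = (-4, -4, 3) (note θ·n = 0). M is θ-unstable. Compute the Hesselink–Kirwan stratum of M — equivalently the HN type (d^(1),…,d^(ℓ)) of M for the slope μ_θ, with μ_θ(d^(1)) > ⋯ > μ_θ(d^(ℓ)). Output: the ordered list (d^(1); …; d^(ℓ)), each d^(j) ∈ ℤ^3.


Interval decomposition of M: I[1,3], I[2,3], I[3,3]^2.
HN type (ℓ=2): μ^(1)=3; μ^(2)=-4

((0, 0, 4); (1, 2, 0))


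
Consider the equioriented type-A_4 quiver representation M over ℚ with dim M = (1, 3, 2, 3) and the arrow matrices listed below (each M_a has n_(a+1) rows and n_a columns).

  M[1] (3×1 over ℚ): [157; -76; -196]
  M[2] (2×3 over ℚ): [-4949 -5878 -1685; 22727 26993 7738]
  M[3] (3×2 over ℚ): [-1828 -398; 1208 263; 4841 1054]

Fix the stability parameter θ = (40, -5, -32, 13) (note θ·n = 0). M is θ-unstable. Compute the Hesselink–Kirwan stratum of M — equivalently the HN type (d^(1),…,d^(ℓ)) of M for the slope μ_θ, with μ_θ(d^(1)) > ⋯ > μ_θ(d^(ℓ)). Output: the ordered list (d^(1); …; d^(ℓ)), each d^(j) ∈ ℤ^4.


Interval decomposition of M: I[1,4], I[2,2], I[2,4], I[4,4].
HN type (ℓ=4): μ^(1)=13; μ^(2)=1; μ^(3)=-5; μ^(4)=-37/2

((0, 0, 0, 3); (1, 1, 1, 0); (0, 1, 0, 0); (0, 1, 1, 0))


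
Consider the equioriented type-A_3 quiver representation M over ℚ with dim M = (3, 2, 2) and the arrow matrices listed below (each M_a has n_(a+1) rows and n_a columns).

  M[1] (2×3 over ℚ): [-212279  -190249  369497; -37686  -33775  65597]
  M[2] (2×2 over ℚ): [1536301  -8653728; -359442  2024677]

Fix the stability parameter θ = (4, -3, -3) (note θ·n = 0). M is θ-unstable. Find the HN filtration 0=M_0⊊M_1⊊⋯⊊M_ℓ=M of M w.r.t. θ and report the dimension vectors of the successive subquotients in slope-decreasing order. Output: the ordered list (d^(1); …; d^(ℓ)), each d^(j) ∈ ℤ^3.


Barcode: M ≅ I[1,1], I[1,3]^2. HN layers by μ_θ (2 steps, strictly decreasing):
  μ^(1)=4; μ^(2)=-2/3

((1, 0, 0); (2, 2, 2))


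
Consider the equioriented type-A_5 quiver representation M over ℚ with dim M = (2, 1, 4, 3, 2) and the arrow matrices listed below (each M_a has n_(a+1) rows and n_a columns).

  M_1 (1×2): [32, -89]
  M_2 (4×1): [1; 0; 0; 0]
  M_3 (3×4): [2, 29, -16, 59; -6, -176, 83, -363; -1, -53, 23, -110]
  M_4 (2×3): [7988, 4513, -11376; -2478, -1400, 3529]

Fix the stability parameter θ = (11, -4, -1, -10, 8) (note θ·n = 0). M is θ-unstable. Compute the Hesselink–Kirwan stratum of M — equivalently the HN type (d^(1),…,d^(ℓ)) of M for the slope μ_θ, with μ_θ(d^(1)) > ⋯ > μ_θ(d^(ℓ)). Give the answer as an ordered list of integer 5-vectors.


Barcode: M ≅ I[1,1], I[1,5], I[3,3], I[3,4], I[3,5]. HN layers by μ_θ (4 steps, strictly decreasing):
  μ^(1)=11; μ^(2)=8; μ^(3)=-1; μ^(4)=-11/2

((1, 0, 0, 0, 0); (0, 0, 0, 0, 2); (1, 1, 2, 1, 0); (0, 0, 2, 2, 0))


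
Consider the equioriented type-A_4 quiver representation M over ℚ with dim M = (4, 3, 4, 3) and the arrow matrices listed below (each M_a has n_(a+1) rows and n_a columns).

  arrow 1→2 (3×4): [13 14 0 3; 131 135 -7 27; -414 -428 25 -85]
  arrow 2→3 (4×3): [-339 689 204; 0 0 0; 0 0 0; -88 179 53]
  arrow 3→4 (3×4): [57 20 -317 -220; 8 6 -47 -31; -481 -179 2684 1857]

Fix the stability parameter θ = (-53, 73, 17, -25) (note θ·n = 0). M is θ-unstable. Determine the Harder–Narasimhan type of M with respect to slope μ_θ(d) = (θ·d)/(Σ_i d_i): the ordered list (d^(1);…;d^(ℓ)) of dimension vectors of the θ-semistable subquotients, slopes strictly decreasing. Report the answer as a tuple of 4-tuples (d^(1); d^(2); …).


Interval decomposition of M: I[1,1], I[1,2], I[1,4]^2, I[3,3], I[3,4].
HN type (ℓ=5): μ^(1)=73; μ^(2)=65/3; μ^(3)=17; μ^(4)=-4; μ^(5)=-53

((0, 1, 0, 0); (0, 2, 2, 2); (0, 0, 1, 0); (0, 0, 1, 1); (4, 0, 0, 0))


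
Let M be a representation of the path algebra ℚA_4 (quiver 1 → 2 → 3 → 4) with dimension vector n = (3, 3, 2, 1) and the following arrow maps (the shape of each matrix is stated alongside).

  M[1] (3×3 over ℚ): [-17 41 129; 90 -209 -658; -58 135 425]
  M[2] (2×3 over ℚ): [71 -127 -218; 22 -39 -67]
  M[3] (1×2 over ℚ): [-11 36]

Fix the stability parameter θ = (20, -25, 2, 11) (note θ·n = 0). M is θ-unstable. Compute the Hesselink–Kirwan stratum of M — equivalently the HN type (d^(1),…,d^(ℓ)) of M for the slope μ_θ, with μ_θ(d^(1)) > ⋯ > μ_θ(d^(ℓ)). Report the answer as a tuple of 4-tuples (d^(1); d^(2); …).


Interval decomposition of M: I[1,2], I[1,3], I[1,4].
HN type (ℓ=3): μ^(1)=11; μ^(2)=2; μ^(3)=-5/2

((0, 0, 0, 1); (0, 0, 2, 0); (3, 3, 0, 0))


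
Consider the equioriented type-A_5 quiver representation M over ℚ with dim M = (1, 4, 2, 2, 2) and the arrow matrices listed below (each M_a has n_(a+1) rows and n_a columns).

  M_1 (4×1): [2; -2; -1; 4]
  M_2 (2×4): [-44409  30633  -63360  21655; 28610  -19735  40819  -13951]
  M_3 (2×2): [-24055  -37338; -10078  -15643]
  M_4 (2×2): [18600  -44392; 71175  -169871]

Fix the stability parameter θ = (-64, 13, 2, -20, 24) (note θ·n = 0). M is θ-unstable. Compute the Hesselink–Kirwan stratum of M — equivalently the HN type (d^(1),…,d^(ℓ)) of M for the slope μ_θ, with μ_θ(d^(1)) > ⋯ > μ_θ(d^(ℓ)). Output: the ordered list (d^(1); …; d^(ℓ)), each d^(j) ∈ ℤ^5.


Via rank(M_{q-1}∘⋯∘M_p): M ≅ I[1,5], I[2,2]^2, I[2,4], I[5,5].
μ_θ-semistable layers: μ^(1)=24; μ^(2)=13; μ^(3)=-5/3; μ^(4)=-64

((0, 0, 0, 0, 2); (0, 2, 0, 0, 0); (0, 2, 2, 2, 0); (1, 0, 0, 0, 0))


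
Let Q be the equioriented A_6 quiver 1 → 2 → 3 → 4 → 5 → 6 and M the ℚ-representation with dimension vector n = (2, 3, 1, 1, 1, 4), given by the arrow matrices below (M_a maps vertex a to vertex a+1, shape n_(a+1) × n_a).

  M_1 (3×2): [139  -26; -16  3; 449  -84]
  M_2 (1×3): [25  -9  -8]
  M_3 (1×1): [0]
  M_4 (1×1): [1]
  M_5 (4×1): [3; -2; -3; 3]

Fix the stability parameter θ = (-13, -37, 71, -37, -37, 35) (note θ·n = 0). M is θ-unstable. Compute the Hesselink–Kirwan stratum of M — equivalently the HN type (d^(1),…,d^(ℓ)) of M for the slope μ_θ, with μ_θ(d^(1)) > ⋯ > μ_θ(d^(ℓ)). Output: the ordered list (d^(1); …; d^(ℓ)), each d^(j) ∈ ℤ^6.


Interval decomposition of M: I[1,2], I[1,3], I[2,2], I[4,6], I[6,6]^3.
HN type (ℓ=4): μ^(1)=71; μ^(2)=35; μ^(3)=-25; μ^(4)=-37

((0, 0, 1, 0, 0, 0); (0, 0, 0, 0, 0, 4); (2, 2, 0, 0, 0, 0); (0, 1, 0, 1, 1, 0))


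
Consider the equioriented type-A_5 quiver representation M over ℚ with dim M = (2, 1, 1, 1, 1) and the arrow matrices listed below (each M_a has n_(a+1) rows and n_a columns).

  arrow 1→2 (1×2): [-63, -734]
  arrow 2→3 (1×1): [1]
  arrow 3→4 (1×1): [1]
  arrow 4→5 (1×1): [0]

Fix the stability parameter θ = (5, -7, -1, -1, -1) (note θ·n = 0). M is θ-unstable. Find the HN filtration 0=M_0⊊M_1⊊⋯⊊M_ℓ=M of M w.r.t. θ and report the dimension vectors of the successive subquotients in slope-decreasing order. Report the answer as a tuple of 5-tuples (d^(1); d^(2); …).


Interval decomposition of M: I[1,1], I[1,4], I[5,5].
HN type (ℓ=2): μ^(1)=5; μ^(2)=-1

((1, 0, 0, 0, 0); (1, 1, 1, 1, 1))


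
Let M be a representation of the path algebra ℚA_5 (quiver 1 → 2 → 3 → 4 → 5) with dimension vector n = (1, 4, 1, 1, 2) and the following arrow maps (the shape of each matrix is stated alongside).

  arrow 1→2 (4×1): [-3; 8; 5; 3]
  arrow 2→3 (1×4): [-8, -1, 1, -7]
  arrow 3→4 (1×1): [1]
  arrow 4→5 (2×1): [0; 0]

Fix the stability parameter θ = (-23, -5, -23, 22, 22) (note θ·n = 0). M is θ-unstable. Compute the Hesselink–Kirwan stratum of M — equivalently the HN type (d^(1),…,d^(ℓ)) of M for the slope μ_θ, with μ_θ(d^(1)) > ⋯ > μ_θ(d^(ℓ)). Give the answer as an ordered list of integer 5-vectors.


Interval decomposition of M: I[1,2], I[2,2]^2, I[2,4], I[5,5]^2.
HN type (ℓ=4): μ^(1)=22; μ^(2)=-5; μ^(3)=-14; μ^(4)=-23

((0, 0, 0, 1, 2); (0, 3, 0, 0, 0); (0, 1, 1, 0, 0); (1, 0, 0, 0, 0))


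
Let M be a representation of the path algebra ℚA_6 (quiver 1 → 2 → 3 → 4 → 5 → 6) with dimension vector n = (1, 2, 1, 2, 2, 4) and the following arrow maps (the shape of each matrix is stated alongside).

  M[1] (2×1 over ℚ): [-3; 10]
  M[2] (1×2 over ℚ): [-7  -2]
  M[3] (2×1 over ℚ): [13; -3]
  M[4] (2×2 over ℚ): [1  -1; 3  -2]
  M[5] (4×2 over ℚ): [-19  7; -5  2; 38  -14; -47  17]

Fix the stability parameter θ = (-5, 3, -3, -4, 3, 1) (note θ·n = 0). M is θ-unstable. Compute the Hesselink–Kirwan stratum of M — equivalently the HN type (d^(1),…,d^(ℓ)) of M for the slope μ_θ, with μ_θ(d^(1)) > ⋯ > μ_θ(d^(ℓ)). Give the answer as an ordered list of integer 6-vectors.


Interval decomposition of M: I[1,6], I[2,2], I[4,6], I[6,6]^2.
HN type (ℓ=6): μ^(1)=3; μ^(2)=2; μ^(3)=1; μ^(4)=-4/3; μ^(5)=-4; μ^(6)=-5

((0, 1, 0, 0, 0, 0); (0, 0, 0, 0, 2, 2); (0, 0, 0, 0, 0, 2); (0, 1, 1, 1, 0, 0); (0, 0, 0, 1, 0, 0); (1, 0, 0, 0, 0, 0))


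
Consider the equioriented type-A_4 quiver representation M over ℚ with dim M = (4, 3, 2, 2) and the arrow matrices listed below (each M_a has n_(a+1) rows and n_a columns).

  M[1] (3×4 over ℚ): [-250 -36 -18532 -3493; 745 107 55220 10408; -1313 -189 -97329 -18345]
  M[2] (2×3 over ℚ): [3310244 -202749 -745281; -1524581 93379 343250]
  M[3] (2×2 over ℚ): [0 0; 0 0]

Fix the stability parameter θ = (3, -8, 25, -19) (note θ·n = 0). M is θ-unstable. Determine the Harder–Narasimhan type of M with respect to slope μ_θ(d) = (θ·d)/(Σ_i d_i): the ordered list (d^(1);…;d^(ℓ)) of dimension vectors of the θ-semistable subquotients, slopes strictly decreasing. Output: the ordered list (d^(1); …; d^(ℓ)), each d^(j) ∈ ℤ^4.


Interval decomposition of M: I[1,1], I[1,2], I[1,3]^2, I[4,4]^2.
HN type (ℓ=4): μ^(1)=25; μ^(2)=3; μ^(3)=-5/2; μ^(4)=-19

((0, 0, 2, 0); (1, 0, 0, 0); (3, 3, 0, 0); (0, 0, 0, 2))


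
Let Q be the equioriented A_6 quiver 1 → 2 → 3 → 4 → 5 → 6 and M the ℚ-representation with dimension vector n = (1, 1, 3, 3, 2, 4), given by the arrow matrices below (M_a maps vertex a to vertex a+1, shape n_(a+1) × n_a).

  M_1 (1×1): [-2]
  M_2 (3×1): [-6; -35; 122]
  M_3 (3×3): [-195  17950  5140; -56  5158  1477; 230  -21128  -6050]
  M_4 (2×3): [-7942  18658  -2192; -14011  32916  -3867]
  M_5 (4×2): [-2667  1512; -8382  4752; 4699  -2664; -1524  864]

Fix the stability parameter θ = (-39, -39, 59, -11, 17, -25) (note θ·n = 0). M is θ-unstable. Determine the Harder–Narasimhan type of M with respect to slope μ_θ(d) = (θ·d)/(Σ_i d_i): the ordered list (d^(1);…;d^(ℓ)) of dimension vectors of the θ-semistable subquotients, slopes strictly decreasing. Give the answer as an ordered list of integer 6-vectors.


Interval decomposition of M: I[1,3], I[3,5], I[3,6], I[4,4], I[6,6]^3.
HN type (ℓ=6): μ^(1)=59; μ^(2)=65/3; μ^(3)=10; μ^(4)=-11; μ^(5)=-25; μ^(6)=-39

((0, 0, 1, 0, 0, 0); (0, 0, 1, 1, 1, 0); (0, 0, 1, 1, 1, 1); (0, 0, 0, 1, 0, 0); (0, 0, 0, 0, 0, 3); (1, 1, 0, 0, 0, 0))


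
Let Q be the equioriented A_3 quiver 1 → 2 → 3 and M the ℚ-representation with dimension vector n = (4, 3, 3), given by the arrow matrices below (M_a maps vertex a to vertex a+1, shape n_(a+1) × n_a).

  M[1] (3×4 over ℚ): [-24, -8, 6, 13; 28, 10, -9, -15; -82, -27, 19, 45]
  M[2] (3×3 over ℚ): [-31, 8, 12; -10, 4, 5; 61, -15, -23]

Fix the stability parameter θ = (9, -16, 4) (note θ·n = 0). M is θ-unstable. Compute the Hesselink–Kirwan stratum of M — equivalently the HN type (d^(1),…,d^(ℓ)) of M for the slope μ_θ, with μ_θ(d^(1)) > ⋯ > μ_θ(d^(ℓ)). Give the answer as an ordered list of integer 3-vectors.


Interval decomposition of M: I[1,1], I[1,3]^3.
HN type (ℓ=3): μ^(1)=9; μ^(2)=4; μ^(3)=-7/2

((1, 0, 0); (0, 0, 3); (3, 3, 0))


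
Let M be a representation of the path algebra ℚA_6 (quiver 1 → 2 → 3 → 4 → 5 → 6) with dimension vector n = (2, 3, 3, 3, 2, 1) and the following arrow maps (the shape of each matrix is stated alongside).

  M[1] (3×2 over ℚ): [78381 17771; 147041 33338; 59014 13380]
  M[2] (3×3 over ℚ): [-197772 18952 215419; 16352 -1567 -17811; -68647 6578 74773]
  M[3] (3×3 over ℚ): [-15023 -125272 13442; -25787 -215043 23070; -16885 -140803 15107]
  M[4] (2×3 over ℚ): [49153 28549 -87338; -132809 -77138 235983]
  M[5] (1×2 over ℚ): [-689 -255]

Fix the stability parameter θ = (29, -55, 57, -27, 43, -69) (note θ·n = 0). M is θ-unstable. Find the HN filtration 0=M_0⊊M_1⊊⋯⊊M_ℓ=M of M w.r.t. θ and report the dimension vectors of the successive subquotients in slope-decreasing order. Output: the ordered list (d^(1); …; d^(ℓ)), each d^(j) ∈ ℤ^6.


Barcode: M ≅ I[1,5], I[1,6], I[2,4]. HN layers by μ_θ (5 steps, strictly decreasing):
  μ^(1)=43; μ^(2)=15; μ^(3)=1; μ^(4)=-13; μ^(5)=-55

((0, 0, 0, 0, 1, 0); (0, 0, 2, 2, 0, 0); (0, 0, 1, 1, 1, 1); (2, 2, 0, 0, 0, 0); (0, 1, 0, 0, 0, 0))


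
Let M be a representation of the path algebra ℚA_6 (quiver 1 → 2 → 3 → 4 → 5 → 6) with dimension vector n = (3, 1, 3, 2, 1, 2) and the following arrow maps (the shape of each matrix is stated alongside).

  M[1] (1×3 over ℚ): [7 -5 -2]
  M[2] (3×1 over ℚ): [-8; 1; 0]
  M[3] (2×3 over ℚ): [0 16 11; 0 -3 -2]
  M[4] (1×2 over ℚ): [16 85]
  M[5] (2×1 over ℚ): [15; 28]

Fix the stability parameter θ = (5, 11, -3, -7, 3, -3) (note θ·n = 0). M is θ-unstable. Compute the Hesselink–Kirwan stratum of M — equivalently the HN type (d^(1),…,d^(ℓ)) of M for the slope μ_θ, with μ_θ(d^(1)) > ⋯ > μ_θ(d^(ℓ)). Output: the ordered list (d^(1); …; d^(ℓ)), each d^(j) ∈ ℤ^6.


Via rank(M_{q-1}∘⋯∘M_p): M ≅ I[1,1]^2, I[1,6], I[3,3], I[3,4], I[6,6].
μ_θ-semistable layers: μ^(1)=5; μ^(2)=1; μ^(3)=-3; μ^(4)=-5

((2, 0, 0, 0, 0, 0); (1, 1, 1, 1, 1, 1); (0, 0, 1, 0, 0, 1); (0, 0, 1, 1, 0, 0))


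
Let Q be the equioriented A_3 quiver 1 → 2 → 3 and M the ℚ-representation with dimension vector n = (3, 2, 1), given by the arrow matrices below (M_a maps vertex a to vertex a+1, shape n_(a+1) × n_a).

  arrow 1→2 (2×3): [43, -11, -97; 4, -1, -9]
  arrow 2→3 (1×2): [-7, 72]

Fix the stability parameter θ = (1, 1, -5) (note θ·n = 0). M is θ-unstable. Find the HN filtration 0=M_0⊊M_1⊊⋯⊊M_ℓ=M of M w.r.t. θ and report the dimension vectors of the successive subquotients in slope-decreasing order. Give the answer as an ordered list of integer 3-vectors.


Via rank(M_{q-1}∘⋯∘M_p): M ≅ I[1,1], I[1,2], I[1,3].
μ_θ-semistable layers: μ^(1)=1; μ^(2)=-1

((2, 1, 0); (1, 1, 1))


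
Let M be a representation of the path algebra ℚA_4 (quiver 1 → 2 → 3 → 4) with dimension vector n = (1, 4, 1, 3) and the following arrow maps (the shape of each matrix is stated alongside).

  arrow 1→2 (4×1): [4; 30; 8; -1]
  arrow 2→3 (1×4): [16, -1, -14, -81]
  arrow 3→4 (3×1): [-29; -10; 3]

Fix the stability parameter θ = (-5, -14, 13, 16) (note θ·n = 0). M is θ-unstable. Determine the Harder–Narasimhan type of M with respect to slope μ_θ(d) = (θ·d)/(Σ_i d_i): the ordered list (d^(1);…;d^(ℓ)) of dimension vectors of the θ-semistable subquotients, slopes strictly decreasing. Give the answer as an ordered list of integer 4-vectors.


Interval decomposition of M: I[1,4], I[2,2]^3, I[4,4]^2.
HN type (ℓ=4): μ^(1)=16; μ^(2)=13; μ^(3)=-19/2; μ^(4)=-14

((0, 0, 0, 3); (0, 0, 1, 0); (1, 1, 0, 0); (0, 3, 0, 0))


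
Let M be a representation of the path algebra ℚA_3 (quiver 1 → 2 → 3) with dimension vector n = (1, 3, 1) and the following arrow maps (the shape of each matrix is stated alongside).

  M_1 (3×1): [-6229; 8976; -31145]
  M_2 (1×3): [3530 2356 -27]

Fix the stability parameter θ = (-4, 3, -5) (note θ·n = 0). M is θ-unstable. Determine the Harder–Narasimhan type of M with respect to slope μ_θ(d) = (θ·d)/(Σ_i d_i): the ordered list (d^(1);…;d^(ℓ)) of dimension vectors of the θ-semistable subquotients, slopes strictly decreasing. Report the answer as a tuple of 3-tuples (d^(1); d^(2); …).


Interval decomposition of M: I[1,3], I[2,2]^2.
HN type (ℓ=3): μ^(1)=3; μ^(2)=-1; μ^(3)=-4

((0, 2, 0); (0, 1, 1); (1, 0, 0))


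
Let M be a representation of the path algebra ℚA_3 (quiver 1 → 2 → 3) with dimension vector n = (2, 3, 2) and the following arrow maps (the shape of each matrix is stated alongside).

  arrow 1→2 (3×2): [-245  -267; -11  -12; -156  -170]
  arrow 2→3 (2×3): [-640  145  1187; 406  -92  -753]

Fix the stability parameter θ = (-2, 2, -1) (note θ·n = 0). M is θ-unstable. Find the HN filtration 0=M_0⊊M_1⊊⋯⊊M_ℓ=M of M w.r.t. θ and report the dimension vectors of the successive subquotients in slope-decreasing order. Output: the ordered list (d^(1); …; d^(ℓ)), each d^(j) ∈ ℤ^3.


Barcode: M ≅ I[1,3]^2, I[2,2]. HN layers by μ_θ (3 steps, strictly decreasing):
  μ^(1)=2; μ^(2)=1/2; μ^(3)=-2

((0, 1, 0); (0, 2, 2); (2, 0, 0))


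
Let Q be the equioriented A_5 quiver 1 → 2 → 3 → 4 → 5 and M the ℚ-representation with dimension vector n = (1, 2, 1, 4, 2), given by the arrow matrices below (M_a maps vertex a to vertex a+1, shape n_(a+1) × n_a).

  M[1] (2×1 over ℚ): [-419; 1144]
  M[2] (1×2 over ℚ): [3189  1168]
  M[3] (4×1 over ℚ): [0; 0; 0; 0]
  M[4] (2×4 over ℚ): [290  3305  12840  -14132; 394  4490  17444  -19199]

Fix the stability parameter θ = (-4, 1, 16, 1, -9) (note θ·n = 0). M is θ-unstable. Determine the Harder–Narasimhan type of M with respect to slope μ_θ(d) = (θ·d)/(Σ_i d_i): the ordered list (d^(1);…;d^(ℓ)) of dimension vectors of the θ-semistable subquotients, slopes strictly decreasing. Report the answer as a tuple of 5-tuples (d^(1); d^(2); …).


Barcode: M ≅ I[1,3], I[2,2], I[4,4]^2, I[4,5]^2. HN layers by μ_θ (3 steps, strictly decreasing):
  μ^(1)=16; μ^(2)=1; μ^(3)=-4

((0, 0, 1, 0, 0); (0, 2, 0, 2, 0); (1, 0, 0, 2, 2))


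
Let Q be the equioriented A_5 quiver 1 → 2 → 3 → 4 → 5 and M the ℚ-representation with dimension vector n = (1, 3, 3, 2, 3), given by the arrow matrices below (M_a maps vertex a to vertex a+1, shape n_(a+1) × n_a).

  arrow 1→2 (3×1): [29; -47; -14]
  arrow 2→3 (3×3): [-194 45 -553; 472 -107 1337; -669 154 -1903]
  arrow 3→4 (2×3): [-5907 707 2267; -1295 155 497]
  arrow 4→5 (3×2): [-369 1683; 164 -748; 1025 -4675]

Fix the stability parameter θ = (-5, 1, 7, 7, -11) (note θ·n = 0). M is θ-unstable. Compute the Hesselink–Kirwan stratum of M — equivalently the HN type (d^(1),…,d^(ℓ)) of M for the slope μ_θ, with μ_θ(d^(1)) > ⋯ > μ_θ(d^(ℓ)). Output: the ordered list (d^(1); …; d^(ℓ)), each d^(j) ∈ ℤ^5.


Via rank(M_{q-1}∘⋯∘M_p): M ≅ I[1,4], I[2,3], I[2,5], I[5,5]^2.
μ_θ-semistable layers: μ^(1)=7; μ^(2)=1; μ^(3)=-5; μ^(4)=-11

((0, 0, 2, 1, 0); (0, 3, 1, 1, 1); (1, 0, 0, 0, 0); (0, 0, 0, 0, 2))


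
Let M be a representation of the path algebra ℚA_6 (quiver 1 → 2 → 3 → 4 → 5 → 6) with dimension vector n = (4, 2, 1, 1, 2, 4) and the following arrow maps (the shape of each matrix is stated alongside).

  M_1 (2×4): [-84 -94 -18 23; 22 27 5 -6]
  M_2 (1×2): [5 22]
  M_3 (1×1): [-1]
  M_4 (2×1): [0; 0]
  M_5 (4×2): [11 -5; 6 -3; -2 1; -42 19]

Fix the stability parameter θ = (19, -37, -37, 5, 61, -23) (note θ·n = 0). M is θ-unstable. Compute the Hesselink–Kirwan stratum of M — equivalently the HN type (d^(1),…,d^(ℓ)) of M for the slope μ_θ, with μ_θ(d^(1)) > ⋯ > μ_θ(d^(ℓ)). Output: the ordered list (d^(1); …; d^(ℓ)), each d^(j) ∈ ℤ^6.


Via rank(M_{q-1}∘⋯∘M_p): M ≅ I[1,1]^2, I[1,2], I[1,4], I[5,6]^2, I[6,6]^2.
μ_θ-semistable layers: μ^(1)=19; μ^(2)=5; μ^(3)=-9; μ^(4)=-55/3; μ^(5)=-23

((2, 0, 0, 0, 2, 2); (0, 0, 0, 1, 0, 0); (1, 1, 0, 0, 0, 0); (1, 1, 1, 0, 0, 0); (0, 0, 0, 0, 0, 2))


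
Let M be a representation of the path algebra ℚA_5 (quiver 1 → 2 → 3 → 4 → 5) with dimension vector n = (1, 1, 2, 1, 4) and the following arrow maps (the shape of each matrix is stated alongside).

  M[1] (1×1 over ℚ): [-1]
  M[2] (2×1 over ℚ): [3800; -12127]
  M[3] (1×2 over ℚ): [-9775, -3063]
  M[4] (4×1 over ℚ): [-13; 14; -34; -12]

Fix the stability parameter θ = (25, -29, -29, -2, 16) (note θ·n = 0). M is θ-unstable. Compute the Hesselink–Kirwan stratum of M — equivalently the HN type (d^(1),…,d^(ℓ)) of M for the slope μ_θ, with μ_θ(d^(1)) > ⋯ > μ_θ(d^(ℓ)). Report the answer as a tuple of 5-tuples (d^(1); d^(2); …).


Via rank(M_{q-1}∘⋯∘M_p): M ≅ I[1,5], I[3,3], I[5,5]^3.
μ_θ-semistable layers: μ^(1)=16; μ^(2)=-2; μ^(3)=-11; μ^(4)=-29

((0, 0, 0, 0, 4); (0, 0, 0, 1, 0); (1, 1, 1, 0, 0); (0, 0, 1, 0, 0))


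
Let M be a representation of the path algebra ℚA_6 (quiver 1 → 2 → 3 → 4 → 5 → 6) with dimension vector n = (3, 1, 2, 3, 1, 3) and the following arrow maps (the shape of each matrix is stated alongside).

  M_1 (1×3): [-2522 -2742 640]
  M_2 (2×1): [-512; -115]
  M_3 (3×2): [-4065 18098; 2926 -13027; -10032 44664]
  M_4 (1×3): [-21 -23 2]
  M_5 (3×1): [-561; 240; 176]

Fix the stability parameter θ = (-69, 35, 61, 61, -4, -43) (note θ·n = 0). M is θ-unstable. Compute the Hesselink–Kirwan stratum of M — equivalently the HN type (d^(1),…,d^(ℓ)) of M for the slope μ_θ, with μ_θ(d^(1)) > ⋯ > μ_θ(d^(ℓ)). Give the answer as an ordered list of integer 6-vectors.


Barcode: M ≅ I[1,1]^2, I[1,6], I[3,4], I[4,4], I[6,6]^2. HN layers by μ_θ (4 steps, strictly decreasing):
  μ^(1)=61; μ^(2)=22; μ^(3)=-43; μ^(4)=-69

((0, 0, 1, 2, 0, 0); (0, 1, 1, 1, 1, 1); (0, 0, 0, 0, 0, 2); (3, 0, 0, 0, 0, 0))


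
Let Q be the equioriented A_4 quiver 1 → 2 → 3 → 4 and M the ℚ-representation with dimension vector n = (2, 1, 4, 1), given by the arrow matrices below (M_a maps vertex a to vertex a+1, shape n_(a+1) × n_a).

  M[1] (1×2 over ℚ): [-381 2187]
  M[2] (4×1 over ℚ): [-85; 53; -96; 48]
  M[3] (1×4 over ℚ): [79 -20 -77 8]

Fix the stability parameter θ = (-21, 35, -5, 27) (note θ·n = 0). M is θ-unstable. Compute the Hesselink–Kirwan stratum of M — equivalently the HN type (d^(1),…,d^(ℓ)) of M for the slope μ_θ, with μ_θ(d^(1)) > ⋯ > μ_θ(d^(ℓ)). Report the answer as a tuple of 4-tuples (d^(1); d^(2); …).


Barcode: M ≅ I[1,1], I[1,4], I[3,3]^3. HN layers by μ_θ (4 steps, strictly decreasing):
  μ^(1)=27; μ^(2)=15; μ^(3)=-5; μ^(4)=-21

((0, 0, 0, 1); (0, 1, 1, 0); (0, 0, 3, 0); (2, 0, 0, 0))
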